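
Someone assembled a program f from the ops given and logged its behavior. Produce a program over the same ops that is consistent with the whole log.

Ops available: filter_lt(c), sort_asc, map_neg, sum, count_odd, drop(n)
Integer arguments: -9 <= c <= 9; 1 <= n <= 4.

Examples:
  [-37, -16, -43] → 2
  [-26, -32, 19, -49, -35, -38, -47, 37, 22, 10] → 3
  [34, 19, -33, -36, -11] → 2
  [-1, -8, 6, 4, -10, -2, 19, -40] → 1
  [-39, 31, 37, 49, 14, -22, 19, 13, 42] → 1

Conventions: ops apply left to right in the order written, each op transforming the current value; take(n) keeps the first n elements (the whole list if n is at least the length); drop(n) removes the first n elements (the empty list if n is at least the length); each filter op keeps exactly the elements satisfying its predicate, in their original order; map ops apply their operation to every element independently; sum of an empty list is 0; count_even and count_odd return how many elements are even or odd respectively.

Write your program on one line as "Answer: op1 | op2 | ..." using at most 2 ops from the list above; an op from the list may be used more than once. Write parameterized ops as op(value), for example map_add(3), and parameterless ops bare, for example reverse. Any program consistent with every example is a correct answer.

filter_lt(5) | count_odd

Check, running the answer program on each example:
  [-37, -16, -43] -> [-37, -16, -43] -> 2
  [-26, -32, 19, -49, -35, -38, -47, 37, 22, 10] -> [-26, -32, -49, -35, -38, -47] -> 3
  [34, 19, -33, -36, -11] -> [-33, -36, -11] -> 2
  [-1, -8, 6, 4, -10, -2, 19, -40] -> [-1, -8, 4, -10, -2, -40] -> 1
  [-39, 31, 37, 49, 14, -22, 19, 13, 42] -> [-39, -22] -> 1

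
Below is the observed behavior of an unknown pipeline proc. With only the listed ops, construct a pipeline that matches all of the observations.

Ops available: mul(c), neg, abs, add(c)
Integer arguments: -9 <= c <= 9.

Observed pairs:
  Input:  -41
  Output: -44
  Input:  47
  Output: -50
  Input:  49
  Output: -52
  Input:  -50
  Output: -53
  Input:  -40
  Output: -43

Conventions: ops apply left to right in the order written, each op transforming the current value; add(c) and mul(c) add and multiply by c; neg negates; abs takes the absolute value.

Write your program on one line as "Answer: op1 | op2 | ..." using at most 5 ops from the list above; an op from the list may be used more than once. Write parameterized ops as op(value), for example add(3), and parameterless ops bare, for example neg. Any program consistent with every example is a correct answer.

abs | add(9) | neg | add(-1) | add(7)

Check, running the answer program on each example:
  -41 -> 41 -> 50 -> -50 -> -51 -> -44
  47 -> 47 -> 56 -> -56 -> -57 -> -50
  49 -> 49 -> 58 -> -58 -> -59 -> -52
  -50 -> 50 -> 59 -> -59 -> -60 -> -53
  -40 -> 40 -> 49 -> -49 -> -50 -> -43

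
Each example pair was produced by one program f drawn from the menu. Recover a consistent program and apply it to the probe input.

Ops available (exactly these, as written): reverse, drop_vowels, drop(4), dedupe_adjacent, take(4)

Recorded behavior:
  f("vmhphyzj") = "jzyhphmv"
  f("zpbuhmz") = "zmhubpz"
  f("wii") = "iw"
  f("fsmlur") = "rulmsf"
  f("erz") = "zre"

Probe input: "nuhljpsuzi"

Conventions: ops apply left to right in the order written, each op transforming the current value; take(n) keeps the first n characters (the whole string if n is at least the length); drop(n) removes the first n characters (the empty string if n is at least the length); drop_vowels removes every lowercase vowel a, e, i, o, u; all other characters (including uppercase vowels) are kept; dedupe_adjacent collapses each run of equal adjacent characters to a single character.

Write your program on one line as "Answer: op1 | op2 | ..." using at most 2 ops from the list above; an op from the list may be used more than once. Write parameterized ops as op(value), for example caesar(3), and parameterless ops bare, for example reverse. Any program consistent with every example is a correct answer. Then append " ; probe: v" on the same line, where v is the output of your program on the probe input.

dedupe_adjacent | reverse ; probe: "izuspjlhun"

Check, running the answer program on each example:
  "vmhphyzj" -> "vmhphyzj" -> "jzyhphmv"
  "zpbuhmz" -> "zpbuhmz" -> "zmhubpz"
  "wii" -> "wi" -> "iw"
  "fsmlur" -> "fsmlur" -> "rulmsf"
  "erz" -> "erz" -> "zre"
  probe: "nuhljpsuzi" -> "nuhljpsuzi" -> "izuspjlhun"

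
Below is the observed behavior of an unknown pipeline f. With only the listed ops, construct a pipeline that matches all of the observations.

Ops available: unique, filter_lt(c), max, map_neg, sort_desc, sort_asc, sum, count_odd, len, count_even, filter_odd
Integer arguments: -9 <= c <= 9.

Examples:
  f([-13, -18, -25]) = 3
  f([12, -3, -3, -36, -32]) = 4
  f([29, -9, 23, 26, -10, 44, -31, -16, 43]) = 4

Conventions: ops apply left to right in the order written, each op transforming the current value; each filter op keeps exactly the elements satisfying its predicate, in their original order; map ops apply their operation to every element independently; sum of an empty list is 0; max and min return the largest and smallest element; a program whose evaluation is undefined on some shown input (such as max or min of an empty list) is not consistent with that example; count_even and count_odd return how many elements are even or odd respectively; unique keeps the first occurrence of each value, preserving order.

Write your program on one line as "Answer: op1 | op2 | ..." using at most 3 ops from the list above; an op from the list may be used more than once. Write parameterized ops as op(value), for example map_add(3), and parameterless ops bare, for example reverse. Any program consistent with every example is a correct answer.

sort_desc | filter_lt(0) | len

Check, running the answer program on each example:
  [-13, -18, -25] -> [-13, -18, -25] -> [-13, -18, -25] -> 3
  [12, -3, -3, -36, -32] -> [12, -3, -3, -32, -36] -> [-3, -3, -32, -36] -> 4
  [29, -9, 23, 26, -10, 44, -31, -16, 43] -> [44, 43, 29, 26, 23, -9, -10, -16, -31] -> [-9, -10, -16, -31] -> 4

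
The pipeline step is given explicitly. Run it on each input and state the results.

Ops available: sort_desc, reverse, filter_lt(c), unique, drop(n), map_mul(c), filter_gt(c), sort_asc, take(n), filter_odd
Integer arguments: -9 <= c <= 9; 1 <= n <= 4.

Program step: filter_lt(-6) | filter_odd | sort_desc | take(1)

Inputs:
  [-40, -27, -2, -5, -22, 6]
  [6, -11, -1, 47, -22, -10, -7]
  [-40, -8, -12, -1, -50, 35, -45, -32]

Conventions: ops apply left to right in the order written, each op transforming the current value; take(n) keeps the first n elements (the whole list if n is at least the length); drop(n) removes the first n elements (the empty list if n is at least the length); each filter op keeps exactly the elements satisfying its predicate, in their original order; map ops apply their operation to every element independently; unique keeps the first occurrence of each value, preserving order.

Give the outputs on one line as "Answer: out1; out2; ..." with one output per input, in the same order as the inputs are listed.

Execution, op by op:
  [-40, -27, -2, -5, -22, 6] -> [-40, -27, -22] -> [-27] -> [-27] -> [-27]
  [6, -11, -1, 47, -22, -10, -7] -> [-11, -22, -10, -7] -> [-11, -7] -> [-7, -11] -> [-7]
  [-40, -8, -12, -1, -50, 35, -45, -32] -> [-40, -8, -12, -50, -45, -32] -> [-45] -> [-45] -> [-45]

[-27]; [-7]; [-45]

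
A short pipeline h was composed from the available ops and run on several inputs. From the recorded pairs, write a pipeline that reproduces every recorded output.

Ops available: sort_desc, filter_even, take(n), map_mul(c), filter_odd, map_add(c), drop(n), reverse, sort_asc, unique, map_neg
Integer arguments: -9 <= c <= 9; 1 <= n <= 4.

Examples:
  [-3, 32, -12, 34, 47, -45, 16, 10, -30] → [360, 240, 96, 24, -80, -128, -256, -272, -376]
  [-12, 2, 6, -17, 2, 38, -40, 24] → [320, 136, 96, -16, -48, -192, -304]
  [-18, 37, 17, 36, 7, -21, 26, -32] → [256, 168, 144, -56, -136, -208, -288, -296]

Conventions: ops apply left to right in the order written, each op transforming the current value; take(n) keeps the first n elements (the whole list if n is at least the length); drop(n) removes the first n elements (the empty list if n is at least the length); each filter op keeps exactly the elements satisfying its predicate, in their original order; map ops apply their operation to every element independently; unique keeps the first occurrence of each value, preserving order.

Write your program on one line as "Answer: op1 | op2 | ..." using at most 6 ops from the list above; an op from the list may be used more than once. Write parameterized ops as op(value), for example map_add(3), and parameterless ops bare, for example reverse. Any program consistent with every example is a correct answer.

reverse | unique | map_neg | reverse | map_mul(8) | sort_desc

Check, running the answer program on each example:
  [-3, 32, -12, 34, 47, -45, 16, 10, -30] -> [-30, 10, 16, -45, 47, 34, -12, 32, -3] -> [-30, 10, 16, -45, 47, 34, -12, 32, -3] -> [30, -10, -16, 45, -47, -34, 12, -32, 3] -> [3, -32, 12, -34, -47, 45, -16, -10, 30] -> [24, -256, 96, -272, -376, 360, -128, -80, 240] -> [360, 240, 96, 24, -80, -128, -256, -272, -376]
  [-12, 2, 6, -17, 2, 38, -40, 24] -> [24, -40, 38, 2, -17, 6, 2, -12] -> [24, -40, 38, 2, -17, 6, -12] -> [-24, 40, -38, -2, 17, -6, 12] -> [12, -6, 17, -2, -38, 40, -24] -> [96, -48, 136, -16, -304, 320, -192] -> [320, 136, 96, -16, -48, -192, -304]
  [-18, 37, 17, 36, 7, -21, 26, -32] -> [-32, 26, -21, 7, 36, 17, 37, -18] -> [-32, 26, -21, 7, 36, 17, 37, -18] -> [32, -26, 21, -7, -36, -17, -37, 18] -> [18, -37, -17, -36, -7, 21, -26, 32] -> [144, -296, -136, -288, -56, 168, -208, 256] -> [256, 168, 144, -56, -136, -208, -288, -296]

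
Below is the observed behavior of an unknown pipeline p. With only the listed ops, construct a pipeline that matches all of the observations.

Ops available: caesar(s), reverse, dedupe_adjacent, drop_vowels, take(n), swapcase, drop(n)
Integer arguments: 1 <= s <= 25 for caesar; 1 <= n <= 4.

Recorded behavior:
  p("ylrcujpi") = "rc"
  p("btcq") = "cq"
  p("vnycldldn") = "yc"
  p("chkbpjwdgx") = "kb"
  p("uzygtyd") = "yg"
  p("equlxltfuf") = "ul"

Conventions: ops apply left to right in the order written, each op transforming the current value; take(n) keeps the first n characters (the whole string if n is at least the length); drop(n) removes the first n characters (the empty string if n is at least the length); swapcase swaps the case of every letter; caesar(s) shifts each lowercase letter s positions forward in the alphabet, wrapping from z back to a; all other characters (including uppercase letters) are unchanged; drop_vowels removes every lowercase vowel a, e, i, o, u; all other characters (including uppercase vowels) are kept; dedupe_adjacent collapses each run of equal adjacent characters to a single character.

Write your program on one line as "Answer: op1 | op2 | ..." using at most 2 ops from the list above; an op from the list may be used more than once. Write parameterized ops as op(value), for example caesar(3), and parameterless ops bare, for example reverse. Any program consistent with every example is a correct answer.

drop(2) | take(2)

Check, running the answer program on each example:
  "ylrcujpi" -> "rcujpi" -> "rc"
  "btcq" -> "cq" -> "cq"
  "vnycldldn" -> "ycldldn" -> "yc"
  "chkbpjwdgx" -> "kbpjwdgx" -> "kb"
  "uzygtyd" -> "ygtyd" -> "yg"
  "equlxltfuf" -> "ulxltfuf" -> "ul"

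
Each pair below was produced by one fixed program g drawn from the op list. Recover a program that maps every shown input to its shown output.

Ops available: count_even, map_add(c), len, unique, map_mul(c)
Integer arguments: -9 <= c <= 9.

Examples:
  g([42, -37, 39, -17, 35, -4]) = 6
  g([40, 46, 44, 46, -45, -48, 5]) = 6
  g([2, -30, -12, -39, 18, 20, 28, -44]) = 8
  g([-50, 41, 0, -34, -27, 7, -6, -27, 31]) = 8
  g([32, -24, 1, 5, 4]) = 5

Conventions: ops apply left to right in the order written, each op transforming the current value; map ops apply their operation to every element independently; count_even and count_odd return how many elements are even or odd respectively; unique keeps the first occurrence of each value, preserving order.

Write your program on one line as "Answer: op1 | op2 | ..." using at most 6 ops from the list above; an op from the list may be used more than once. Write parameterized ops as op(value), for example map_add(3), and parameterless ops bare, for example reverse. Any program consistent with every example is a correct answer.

map_mul(7) | map_add(-8) | map_add(3) | unique | len

Check, running the answer program on each example:
  [42, -37, 39, -17, 35, -4] -> [294, -259, 273, -119, 245, -28] -> [286, -267, 265, -127, 237, -36] -> [289, -264, 268, -124, 240, -33] -> [289, -264, 268, -124, 240, -33] -> 6
  [40, 46, 44, 46, -45, -48, 5] -> [280, 322, 308, 322, -315, -336, 35] -> [272, 314, 300, 314, -323, -344, 27] -> [275, 317, 303, 317, -320, -341, 30] -> [275, 317, 303, -320, -341, 30] -> 6
  [2, -30, -12, -39, 18, 20, 28, -44] -> [14, -210, -84, -273, 126, 140, 196, -308] -> [6, -218, -92, -281, 118, 132, 188, -316] -> [9, -215, -89, -278, 121, 135, 191, -313] -> [9, -215, -89, -278, 121, 135, 191, -313] -> 8
  [-50, 41, 0, -34, -27, 7, -6, -27, 31] -> [-350, 287, 0, -238, -189, 49, -42, -189, 217] -> [-358, 279, -8, -246, -197, 41, -50, -197, 209] -> [-355, 282, -5, -243, -194, 44, -47, -194, 212] -> [-355, 282, -5, -243, -194, 44, -47, 212] -> 8
  [32, -24, 1, 5, 4] -> [224, -168, 7, 35, 28] -> [216, -176, -1, 27, 20] -> [219, -173, 2, 30, 23] -> [219, -173, 2, 30, 23] -> 5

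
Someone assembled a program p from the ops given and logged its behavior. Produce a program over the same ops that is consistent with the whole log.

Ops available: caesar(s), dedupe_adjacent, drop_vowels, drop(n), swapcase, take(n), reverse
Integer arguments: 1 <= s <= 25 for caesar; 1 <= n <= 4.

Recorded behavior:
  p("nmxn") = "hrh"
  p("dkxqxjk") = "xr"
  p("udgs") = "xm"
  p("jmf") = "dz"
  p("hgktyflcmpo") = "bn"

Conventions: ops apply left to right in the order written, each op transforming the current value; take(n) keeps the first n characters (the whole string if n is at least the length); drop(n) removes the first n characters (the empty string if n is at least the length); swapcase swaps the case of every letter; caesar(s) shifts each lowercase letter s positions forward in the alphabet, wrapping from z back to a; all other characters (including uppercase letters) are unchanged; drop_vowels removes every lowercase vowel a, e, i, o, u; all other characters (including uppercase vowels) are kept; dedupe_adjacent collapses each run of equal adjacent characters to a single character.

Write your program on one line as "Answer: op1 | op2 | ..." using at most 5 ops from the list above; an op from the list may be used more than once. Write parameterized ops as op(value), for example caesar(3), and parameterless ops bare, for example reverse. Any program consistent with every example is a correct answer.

caesar(18) | take(4) | drop_vowels | caesar(2) | drop_vowels

Check, running the answer program on each example:
  "nmxn" -> "fepf" -> "fepf" -> "fpf" -> "hrh" -> "hrh"
  "dkxqxjk" -> "vcpipbc" -> "vcpi" -> "vcp" -> "xer" -> "xr"
  "udgs" -> "mvyk" -> "mvyk" -> "mvyk" -> "oxam" -> "xm"
  "jmf" -> "bex" -> "bex" -> "bx" -> "dz" -> "dz"
  "hgktyflcmpo" -> "zyclqxduehg" -> "zycl" -> "zycl" -> "baen" -> "bn"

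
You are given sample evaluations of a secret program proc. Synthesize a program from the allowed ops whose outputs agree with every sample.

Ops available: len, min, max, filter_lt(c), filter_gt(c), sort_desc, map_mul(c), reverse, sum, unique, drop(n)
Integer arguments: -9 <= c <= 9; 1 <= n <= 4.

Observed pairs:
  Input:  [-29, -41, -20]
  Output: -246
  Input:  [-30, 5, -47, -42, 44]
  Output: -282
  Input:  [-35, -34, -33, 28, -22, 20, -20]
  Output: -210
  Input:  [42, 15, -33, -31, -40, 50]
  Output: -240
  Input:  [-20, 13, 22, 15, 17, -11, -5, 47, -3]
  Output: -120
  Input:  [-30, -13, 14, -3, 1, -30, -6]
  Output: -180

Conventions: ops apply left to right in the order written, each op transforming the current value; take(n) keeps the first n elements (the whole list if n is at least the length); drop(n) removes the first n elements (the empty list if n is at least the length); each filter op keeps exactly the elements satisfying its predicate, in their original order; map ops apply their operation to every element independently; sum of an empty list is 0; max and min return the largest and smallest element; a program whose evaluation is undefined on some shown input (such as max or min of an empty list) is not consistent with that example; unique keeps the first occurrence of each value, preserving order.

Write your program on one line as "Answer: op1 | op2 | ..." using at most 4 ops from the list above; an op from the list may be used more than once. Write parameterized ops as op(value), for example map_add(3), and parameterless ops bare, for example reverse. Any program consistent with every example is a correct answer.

map_mul(6) | sort_desc | filter_lt(2) | min

Check, running the answer program on each example:
  [-29, -41, -20] -> [-174, -246, -120] -> [-120, -174, -246] -> [-120, -174, -246] -> -246
  [-30, 5, -47, -42, 44] -> [-180, 30, -282, -252, 264] -> [264, 30, -180, -252, -282] -> [-180, -252, -282] -> -282
  [-35, -34, -33, 28, -22, 20, -20] -> [-210, -204, -198, 168, -132, 120, -120] -> [168, 120, -120, -132, -198, -204, -210] -> [-120, -132, -198, -204, -210] -> -210
  [42, 15, -33, -31, -40, 50] -> [252, 90, -198, -186, -240, 300] -> [300, 252, 90, -186, -198, -240] -> [-186, -198, -240] -> -240
  [-20, 13, 22, 15, 17, -11, -5, 47, -3] -> [-120, 78, 132, 90, 102, -66, -30, 282, -18] -> [282, 132, 102, 90, 78, -18, -30, -66, -120] -> [-18, -30, -66, -120] -> -120
  [-30, -13, 14, -3, 1, -30, -6] -> [-180, -78, 84, -18, 6, -180, -36] -> [84, 6, -18, -36, -78, -180, -180] -> [-18, -36, -78, -180, -180] -> -180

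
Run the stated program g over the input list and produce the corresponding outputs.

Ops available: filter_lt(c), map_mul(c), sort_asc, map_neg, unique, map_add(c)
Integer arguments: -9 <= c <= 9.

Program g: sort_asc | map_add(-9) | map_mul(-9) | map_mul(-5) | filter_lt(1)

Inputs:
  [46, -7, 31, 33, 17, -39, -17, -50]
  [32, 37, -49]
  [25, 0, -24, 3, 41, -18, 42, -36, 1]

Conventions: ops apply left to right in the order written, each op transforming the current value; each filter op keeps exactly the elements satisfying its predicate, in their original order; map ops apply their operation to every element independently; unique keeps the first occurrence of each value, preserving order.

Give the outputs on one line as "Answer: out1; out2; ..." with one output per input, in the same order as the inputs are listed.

[-2655, -2160, -1170, -720]; [-2610]; [-2025, -1485, -1215, -405, -360, -270]

Execution, op by op:
  [46, -7, 31, 33, 17, -39, -17, -50] -> [-50, -39, -17, -7, 17, 31, 33, 46] -> [-59, -48, -26, -16, 8, 22, 24, 37] -> [531, 432, 234, 144, -72, -198, -216, -333] -> [-2655, -2160, -1170, -720, 360, 990, 1080, 1665] -> [-2655, -2160, -1170, -720]
  [32, 37, -49] -> [-49, 32, 37] -> [-58, 23, 28] -> [522, -207, -252] -> [-2610, 1035, 1260] -> [-2610]
  [25, 0, -24, 3, 41, -18, 42, -36, 1] -> [-36, -24, -18, 0, 1, 3, 25, 41, 42] -> [-45, -33, -27, -9, -8, -6, 16, 32, 33] -> [405, 297, 243, 81, 72, 54, -144, -288, -297] -> [-2025, -1485, -1215, -405, -360, -270, 720, 1440, 1485] -> [-2025, -1485, -1215, -405, -360, -270]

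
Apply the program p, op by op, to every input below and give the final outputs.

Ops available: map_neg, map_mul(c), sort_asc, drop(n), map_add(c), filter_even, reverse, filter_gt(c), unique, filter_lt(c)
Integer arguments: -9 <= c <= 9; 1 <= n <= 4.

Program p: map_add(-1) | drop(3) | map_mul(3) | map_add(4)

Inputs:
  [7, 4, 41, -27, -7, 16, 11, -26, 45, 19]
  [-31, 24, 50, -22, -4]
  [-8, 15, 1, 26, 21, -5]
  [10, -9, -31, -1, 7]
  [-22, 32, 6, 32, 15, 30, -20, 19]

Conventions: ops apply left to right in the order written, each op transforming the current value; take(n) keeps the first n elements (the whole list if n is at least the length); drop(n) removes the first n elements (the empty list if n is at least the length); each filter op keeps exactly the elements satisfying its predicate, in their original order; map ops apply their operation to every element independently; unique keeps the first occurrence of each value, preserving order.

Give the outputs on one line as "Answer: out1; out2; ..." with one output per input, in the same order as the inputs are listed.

Execution, op by op:
  [7, 4, 41, -27, -7, 16, 11, -26, 45, 19] -> [6, 3, 40, -28, -8, 15, 10, -27, 44, 18] -> [-28, -8, 15, 10, -27, 44, 18] -> [-84, -24, 45, 30, -81, 132, 54] -> [-80, -20, 49, 34, -77, 136, 58]
  [-31, 24, 50, -22, -4] -> [-32, 23, 49, -23, -5] -> [-23, -5] -> [-69, -15] -> [-65, -11]
  [-8, 15, 1, 26, 21, -5] -> [-9, 14, 0, 25, 20, -6] -> [25, 20, -6] -> [75, 60, -18] -> [79, 64, -14]
  [10, -9, -31, -1, 7] -> [9, -10, -32, -2, 6] -> [-2, 6] -> [-6, 18] -> [-2, 22]
  [-22, 32, 6, 32, 15, 30, -20, 19] -> [-23, 31, 5, 31, 14, 29, -21, 18] -> [31, 14, 29, -21, 18] -> [93, 42, 87, -63, 54] -> [97, 46, 91, -59, 58]

[-80, -20, 49, 34, -77, 136, 58]; [-65, -11]; [79, 64, -14]; [-2, 22]; [97, 46, 91, -59, 58]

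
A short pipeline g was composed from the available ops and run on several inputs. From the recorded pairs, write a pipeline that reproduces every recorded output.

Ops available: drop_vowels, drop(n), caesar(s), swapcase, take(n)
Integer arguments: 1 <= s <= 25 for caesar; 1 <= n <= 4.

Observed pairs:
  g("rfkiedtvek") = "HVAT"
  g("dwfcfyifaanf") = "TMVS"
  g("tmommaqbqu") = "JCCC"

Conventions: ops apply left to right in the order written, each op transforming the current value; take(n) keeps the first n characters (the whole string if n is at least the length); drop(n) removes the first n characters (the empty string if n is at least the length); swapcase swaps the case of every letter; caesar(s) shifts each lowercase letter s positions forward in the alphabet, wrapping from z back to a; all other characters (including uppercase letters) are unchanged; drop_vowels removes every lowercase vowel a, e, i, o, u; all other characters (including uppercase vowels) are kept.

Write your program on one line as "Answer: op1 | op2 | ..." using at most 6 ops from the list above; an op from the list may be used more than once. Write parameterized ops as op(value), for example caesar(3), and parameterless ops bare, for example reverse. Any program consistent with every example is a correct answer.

drop_vowels | caesar(3) | take(4) | caesar(13) | swapcase

Check, running the answer program on each example:
  "rfkiedtvek" -> "rfkdtvk" -> "uingwyn" -> "uing" -> "hvat" -> "HVAT"
  "dwfcfyifaanf" -> "dwfcfyfnf" -> "gzifibiqi" -> "gzif" -> "tmvs" -> "TMVS"
  "tmommaqbqu" -> "tmmmqbq" -> "wppptet" -> "wppp" -> "jccc" -> "JCCC"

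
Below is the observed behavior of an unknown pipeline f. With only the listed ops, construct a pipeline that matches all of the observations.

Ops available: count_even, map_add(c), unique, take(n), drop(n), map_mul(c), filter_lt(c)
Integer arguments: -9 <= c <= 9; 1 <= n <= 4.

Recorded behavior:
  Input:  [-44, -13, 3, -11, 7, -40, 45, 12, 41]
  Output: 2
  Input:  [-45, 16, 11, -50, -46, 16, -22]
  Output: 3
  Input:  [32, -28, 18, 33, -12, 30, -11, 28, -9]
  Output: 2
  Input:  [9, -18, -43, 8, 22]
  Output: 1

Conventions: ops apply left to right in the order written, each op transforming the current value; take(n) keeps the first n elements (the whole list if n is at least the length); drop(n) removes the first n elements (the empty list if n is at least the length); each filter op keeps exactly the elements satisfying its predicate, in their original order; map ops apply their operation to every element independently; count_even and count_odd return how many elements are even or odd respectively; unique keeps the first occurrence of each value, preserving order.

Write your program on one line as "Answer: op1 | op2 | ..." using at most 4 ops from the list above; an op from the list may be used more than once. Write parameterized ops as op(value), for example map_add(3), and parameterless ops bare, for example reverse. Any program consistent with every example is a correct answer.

map_add(-4) | filter_lt(1) | count_even

Check, running the answer program on each example:
  [-44, -13, 3, -11, 7, -40, 45, 12, 41] -> [-48, -17, -1, -15, 3, -44, 41, 8, 37] -> [-48, -17, -1, -15, -44] -> 2
  [-45, 16, 11, -50, -46, 16, -22] -> [-49, 12, 7, -54, -50, 12, -26] -> [-49, -54, -50, -26] -> 3
  [32, -28, 18, 33, -12, 30, -11, 28, -9] -> [28, -32, 14, 29, -16, 26, -15, 24, -13] -> [-32, -16, -15, -13] -> 2
  [9, -18, -43, 8, 22] -> [5, -22, -47, 4, 18] -> [-22, -47] -> 1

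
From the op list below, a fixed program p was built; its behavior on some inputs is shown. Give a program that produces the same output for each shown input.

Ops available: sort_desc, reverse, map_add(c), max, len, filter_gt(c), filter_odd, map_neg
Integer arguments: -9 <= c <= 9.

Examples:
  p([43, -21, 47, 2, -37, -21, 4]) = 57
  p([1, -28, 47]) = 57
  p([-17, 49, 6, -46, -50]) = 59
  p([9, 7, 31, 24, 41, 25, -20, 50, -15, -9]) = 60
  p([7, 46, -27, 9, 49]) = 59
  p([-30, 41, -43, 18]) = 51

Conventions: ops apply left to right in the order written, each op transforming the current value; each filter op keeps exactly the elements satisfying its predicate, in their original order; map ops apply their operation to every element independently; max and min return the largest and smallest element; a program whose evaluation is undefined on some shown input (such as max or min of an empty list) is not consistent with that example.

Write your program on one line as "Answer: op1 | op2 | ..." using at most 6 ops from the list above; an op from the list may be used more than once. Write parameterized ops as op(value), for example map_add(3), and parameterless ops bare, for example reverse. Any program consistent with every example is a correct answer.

map_add(8) | map_add(2) | reverse | sort_desc | max

Check, running the answer program on each example:
  [43, -21, 47, 2, -37, -21, 4] -> [51, -13, 55, 10, -29, -13, 12] -> [53, -11, 57, 12, -27, -11, 14] -> [14, -11, -27, 12, 57, -11, 53] -> [57, 53, 14, 12, -11, -11, -27] -> 57
  [1, -28, 47] -> [9, -20, 55] -> [11, -18, 57] -> [57, -18, 11] -> [57, 11, -18] -> 57
  [-17, 49, 6, -46, -50] -> [-9, 57, 14, -38, -42] -> [-7, 59, 16, -36, -40] -> [-40, -36, 16, 59, -7] -> [59, 16, -7, -36, -40] -> 59
  [9, 7, 31, 24, 41, 25, -20, 50, -15, -9] -> [17, 15, 39, 32, 49, 33, -12, 58, -7, -1] -> [19, 17, 41, 34, 51, 35, -10, 60, -5, 1] -> [1, -5, 60, -10, 35, 51, 34, 41, 17, 19] -> [60, 51, 41, 35, 34, 19, 17, 1, -5, -10] -> 60
  [7, 46, -27, 9, 49] -> [15, 54, -19, 17, 57] -> [17, 56, -17, 19, 59] -> [59, 19, -17, 56, 17] -> [59, 56, 19, 17, -17] -> 59
  [-30, 41, -43, 18] -> [-22, 49, -35, 26] -> [-20, 51, -33, 28] -> [28, -33, 51, -20] -> [51, 28, -20, -33] -> 51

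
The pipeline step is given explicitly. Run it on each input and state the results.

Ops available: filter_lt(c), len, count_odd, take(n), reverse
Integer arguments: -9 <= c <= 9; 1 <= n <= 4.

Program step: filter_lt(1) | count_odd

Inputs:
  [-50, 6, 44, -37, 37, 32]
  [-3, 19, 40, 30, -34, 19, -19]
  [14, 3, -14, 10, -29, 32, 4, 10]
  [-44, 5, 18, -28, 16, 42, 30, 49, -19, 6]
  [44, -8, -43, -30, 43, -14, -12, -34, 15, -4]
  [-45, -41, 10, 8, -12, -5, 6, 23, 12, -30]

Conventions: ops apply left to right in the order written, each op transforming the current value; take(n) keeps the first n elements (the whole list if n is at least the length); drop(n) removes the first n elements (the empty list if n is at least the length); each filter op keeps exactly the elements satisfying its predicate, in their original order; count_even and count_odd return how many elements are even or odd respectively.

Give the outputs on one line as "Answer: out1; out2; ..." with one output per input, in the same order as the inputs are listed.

1; 2; 1; 1; 1; 3

Execution, op by op:
  [-50, 6, 44, -37, 37, 32] -> [-50, -37] -> 1
  [-3, 19, 40, 30, -34, 19, -19] -> [-3, -34, -19] -> 2
  [14, 3, -14, 10, -29, 32, 4, 10] -> [-14, -29] -> 1
  [-44, 5, 18, -28, 16, 42, 30, 49, -19, 6] -> [-44, -28, -19] -> 1
  [44, -8, -43, -30, 43, -14, -12, -34, 15, -4] -> [-8, -43, -30, -14, -12, -34, -4] -> 1
  [-45, -41, 10, 8, -12, -5, 6, 23, 12, -30] -> [-45, -41, -12, -5, -30] -> 3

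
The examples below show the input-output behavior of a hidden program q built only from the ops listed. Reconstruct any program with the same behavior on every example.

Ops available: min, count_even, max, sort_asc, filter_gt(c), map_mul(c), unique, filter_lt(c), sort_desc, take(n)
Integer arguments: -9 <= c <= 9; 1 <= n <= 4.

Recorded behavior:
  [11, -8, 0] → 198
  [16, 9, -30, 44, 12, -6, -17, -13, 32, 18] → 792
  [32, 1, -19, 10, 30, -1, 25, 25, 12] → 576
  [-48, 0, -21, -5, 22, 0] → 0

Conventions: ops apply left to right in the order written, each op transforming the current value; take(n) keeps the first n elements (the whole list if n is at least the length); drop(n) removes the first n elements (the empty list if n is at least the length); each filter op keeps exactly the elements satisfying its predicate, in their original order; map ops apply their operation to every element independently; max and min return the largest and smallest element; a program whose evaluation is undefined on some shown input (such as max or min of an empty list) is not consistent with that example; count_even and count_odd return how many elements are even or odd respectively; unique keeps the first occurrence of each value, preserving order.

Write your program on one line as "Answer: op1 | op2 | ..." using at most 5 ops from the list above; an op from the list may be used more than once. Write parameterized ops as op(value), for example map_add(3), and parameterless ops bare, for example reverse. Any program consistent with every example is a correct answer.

take(4) | map_mul(-6) | map_mul(-3) | max

Check, running the answer program on each example:
  [11, -8, 0] -> [11, -8, 0] -> [-66, 48, 0] -> [198, -144, 0] -> 198
  [16, 9, -30, 44, 12, -6, -17, -13, 32, 18] -> [16, 9, -30, 44] -> [-96, -54, 180, -264] -> [288, 162, -540, 792] -> 792
  [32, 1, -19, 10, 30, -1, 25, 25, 12] -> [32, 1, -19, 10] -> [-192, -6, 114, -60] -> [576, 18, -342, 180] -> 576
  [-48, 0, -21, -5, 22, 0] -> [-48, 0, -21, -5] -> [288, 0, 126, 30] -> [-864, 0, -378, -90] -> 0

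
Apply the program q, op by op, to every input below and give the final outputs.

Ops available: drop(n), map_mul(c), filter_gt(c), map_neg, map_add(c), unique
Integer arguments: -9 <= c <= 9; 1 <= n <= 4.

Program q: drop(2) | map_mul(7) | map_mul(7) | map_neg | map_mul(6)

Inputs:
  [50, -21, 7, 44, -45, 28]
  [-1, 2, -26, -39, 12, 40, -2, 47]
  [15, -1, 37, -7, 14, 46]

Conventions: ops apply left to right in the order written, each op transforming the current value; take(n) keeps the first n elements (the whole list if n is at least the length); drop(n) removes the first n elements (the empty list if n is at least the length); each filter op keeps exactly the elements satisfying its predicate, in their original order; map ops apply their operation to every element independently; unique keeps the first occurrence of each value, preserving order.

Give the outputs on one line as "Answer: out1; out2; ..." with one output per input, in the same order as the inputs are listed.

[-2058, -12936, 13230, -8232]; [7644, 11466, -3528, -11760, 588, -13818]; [-10878, 2058, -4116, -13524]

Execution, op by op:
  [50, -21, 7, 44, -45, 28] -> [7, 44, -45, 28] -> [49, 308, -315, 196] -> [343, 2156, -2205, 1372] -> [-343, -2156, 2205, -1372] -> [-2058, -12936, 13230, -8232]
  [-1, 2, -26, -39, 12, 40, -2, 47] -> [-26, -39, 12, 40, -2, 47] -> [-182, -273, 84, 280, -14, 329] -> [-1274, -1911, 588, 1960, -98, 2303] -> [1274, 1911, -588, -1960, 98, -2303] -> [7644, 11466, -3528, -11760, 588, -13818]
  [15, -1, 37, -7, 14, 46] -> [37, -7, 14, 46] -> [259, -49, 98, 322] -> [1813, -343, 686, 2254] -> [-1813, 343, -686, -2254] -> [-10878, 2058, -4116, -13524]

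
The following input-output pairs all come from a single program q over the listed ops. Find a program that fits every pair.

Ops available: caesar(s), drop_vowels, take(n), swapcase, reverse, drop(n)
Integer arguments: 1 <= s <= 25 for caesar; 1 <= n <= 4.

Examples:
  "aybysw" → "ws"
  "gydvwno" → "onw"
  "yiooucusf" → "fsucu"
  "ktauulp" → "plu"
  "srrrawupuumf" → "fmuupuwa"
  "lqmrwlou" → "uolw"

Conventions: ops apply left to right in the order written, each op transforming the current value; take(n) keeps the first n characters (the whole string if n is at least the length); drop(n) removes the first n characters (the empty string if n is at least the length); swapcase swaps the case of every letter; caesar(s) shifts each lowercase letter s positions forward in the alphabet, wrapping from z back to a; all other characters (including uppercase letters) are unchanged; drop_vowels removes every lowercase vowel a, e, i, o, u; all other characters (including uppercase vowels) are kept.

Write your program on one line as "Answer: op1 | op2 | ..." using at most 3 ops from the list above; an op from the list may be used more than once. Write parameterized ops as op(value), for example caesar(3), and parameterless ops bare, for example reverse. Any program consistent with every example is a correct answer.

drop(4) | reverse

Check, running the answer program on each example:
  "aybysw" -> "sw" -> "ws"
  "gydvwno" -> "wno" -> "onw"
  "yiooucusf" -> "ucusf" -> "fsucu"
  "ktauulp" -> "ulp" -> "plu"
  "srrrawupuumf" -> "awupuumf" -> "fmuupuwa"
  "lqmrwlou" -> "wlou" -> "uolw"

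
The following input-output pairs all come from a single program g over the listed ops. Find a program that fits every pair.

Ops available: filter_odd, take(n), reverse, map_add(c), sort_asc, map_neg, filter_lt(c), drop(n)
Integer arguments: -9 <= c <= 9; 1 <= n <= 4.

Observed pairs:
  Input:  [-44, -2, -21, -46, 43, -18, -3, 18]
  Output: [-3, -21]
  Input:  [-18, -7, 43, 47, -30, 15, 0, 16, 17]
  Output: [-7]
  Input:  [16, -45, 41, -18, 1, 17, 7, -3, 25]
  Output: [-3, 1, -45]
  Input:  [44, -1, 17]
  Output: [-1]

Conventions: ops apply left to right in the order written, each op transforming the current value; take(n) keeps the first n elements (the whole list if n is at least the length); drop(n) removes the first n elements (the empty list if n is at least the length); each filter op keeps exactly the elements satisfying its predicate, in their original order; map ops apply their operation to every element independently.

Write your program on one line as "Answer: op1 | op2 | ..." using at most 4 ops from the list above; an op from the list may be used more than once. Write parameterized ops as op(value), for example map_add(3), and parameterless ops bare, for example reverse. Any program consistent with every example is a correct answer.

reverse | filter_odd | filter_lt(3)

Check, running the answer program on each example:
  [-44, -2, -21, -46, 43, -18, -3, 18] -> [18, -3, -18, 43, -46, -21, -2, -44] -> [-3, 43, -21] -> [-3, -21]
  [-18, -7, 43, 47, -30, 15, 0, 16, 17] -> [17, 16, 0, 15, -30, 47, 43, -7, -18] -> [17, 15, 47, 43, -7] -> [-7]
  [16, -45, 41, -18, 1, 17, 7, -3, 25] -> [25, -3, 7, 17, 1, -18, 41, -45, 16] -> [25, -3, 7, 17, 1, 41, -45] -> [-3, 1, -45]
  [44, -1, 17] -> [17, -1, 44] -> [17, -1] -> [-1]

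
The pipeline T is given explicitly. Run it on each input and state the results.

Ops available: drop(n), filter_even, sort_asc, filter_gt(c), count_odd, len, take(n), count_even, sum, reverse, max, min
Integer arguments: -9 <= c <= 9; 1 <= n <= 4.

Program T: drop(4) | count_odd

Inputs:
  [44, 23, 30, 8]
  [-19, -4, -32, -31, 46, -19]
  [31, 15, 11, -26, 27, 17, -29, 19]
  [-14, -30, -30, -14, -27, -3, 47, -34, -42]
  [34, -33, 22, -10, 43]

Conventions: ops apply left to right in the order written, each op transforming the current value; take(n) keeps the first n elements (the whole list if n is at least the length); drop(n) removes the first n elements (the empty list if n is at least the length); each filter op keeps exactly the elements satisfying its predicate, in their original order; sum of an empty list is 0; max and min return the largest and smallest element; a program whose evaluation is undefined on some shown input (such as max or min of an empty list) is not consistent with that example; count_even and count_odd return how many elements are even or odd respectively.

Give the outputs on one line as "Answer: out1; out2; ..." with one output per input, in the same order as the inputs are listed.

Execution, op by op:
  [44, 23, 30, 8] -> [] -> 0
  [-19, -4, -32, -31, 46, -19] -> [46, -19] -> 1
  [31, 15, 11, -26, 27, 17, -29, 19] -> [27, 17, -29, 19] -> 4
  [-14, -30, -30, -14, -27, -3, 47, -34, -42] -> [-27, -3, 47, -34, -42] -> 3
  [34, -33, 22, -10, 43] -> [43] -> 1

0; 1; 4; 3; 1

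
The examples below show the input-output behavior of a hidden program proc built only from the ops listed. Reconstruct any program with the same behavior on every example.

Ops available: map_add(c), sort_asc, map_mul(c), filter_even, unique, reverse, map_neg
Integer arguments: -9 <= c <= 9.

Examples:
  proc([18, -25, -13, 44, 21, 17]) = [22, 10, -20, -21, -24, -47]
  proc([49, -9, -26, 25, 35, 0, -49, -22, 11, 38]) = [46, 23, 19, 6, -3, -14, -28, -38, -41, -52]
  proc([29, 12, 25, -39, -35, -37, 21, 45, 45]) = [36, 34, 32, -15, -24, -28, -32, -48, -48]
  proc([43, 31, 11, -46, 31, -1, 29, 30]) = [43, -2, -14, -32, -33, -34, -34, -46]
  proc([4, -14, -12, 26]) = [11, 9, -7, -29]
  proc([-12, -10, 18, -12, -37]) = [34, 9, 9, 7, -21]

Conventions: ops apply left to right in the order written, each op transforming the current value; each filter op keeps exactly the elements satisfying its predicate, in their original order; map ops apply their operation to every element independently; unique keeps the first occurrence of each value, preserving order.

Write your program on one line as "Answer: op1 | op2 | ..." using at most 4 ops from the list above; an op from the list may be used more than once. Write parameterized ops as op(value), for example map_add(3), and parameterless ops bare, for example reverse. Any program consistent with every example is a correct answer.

reverse | sort_asc | map_neg | map_add(-3)

Check, running the answer program on each example:
  [18, -25, -13, 44, 21, 17] -> [17, 21, 44, -13, -25, 18] -> [-25, -13, 17, 18, 21, 44] -> [25, 13, -17, -18, -21, -44] -> [22, 10, -20, -21, -24, -47]
  [49, -9, -26, 25, 35, 0, -49, -22, 11, 38] -> [38, 11, -22, -49, 0, 35, 25, -26, -9, 49] -> [-49, -26, -22, -9, 0, 11, 25, 35, 38, 49] -> [49, 26, 22, 9, 0, -11, -25, -35, -38, -49] -> [46, 23, 19, 6, -3, -14, -28, -38, -41, -52]
  [29, 12, 25, -39, -35, -37, 21, 45, 45] -> [45, 45, 21, -37, -35, -39, 25, 12, 29] -> [-39, -37, -35, 12, 21, 25, 29, 45, 45] -> [39, 37, 35, -12, -21, -25, -29, -45, -45] -> [36, 34, 32, -15, -24, -28, -32, -48, -48]
  [43, 31, 11, -46, 31, -1, 29, 30] -> [30, 29, -1, 31, -46, 11, 31, 43] -> [-46, -1, 11, 29, 30, 31, 31, 43] -> [46, 1, -11, -29, -30, -31, -31, -43] -> [43, -2, -14, -32, -33, -34, -34, -46]
  [4, -14, -12, 26] -> [26, -12, -14, 4] -> [-14, -12, 4, 26] -> [14, 12, -4, -26] -> [11, 9, -7, -29]
  [-12, -10, 18, -12, -37] -> [-37, -12, 18, -10, -12] -> [-37, -12, -12, -10, 18] -> [37, 12, 12, 10, -18] -> [34, 9, 9, 7, -21]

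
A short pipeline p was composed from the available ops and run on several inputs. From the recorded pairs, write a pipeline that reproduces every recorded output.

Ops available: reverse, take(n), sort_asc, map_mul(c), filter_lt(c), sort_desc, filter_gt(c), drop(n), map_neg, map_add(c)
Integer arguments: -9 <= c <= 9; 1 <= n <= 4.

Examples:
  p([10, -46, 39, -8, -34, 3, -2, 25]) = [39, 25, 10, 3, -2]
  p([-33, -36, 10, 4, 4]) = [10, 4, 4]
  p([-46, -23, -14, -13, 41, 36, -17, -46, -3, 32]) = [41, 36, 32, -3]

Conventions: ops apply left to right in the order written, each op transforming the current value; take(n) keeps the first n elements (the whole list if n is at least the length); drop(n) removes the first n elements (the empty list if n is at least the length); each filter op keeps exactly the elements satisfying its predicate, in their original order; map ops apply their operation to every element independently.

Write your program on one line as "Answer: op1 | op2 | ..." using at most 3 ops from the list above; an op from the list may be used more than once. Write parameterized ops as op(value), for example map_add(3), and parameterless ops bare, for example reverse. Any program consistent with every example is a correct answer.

reverse | filter_gt(-4) | sort_desc

Check, running the answer program on each example:
  [10, -46, 39, -8, -34, 3, -2, 25] -> [25, -2, 3, -34, -8, 39, -46, 10] -> [25, -2, 3, 39, 10] -> [39, 25, 10, 3, -2]
  [-33, -36, 10, 4, 4] -> [4, 4, 10, -36, -33] -> [4, 4, 10] -> [10, 4, 4]
  [-46, -23, -14, -13, 41, 36, -17, -46, -3, 32] -> [32, -3, -46, -17, 36, 41, -13, -14, -23, -46] -> [32, -3, 36, 41] -> [41, 36, 32, -3]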